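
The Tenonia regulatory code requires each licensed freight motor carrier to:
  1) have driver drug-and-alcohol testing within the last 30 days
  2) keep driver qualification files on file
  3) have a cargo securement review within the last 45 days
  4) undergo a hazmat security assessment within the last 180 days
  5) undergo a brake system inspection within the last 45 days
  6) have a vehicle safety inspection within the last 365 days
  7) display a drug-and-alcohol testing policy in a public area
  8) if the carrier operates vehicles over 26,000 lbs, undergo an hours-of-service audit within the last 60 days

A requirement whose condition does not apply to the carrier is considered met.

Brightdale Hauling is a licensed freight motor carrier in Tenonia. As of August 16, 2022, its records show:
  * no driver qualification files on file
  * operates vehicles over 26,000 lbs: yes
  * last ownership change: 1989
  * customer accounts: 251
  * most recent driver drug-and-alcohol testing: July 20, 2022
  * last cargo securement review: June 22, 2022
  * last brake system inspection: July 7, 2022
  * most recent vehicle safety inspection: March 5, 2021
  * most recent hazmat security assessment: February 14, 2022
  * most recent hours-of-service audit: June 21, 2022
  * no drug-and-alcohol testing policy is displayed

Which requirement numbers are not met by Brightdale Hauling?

2, 3, 4, 6, 7

1. driver drug-and-alcohol testing 27 days ago vs limit 30 → met
2. driver qualification files absent → not met
3. cargo securement review 55 days ago vs limit 45 → not met
4. hazmat security assessment 183 days ago vs limit 180 → not met
5. brake system inspection 40 days ago vs limit 45 → met
6. vehicle safety inspection 529 days ago vs limit 365 → not met
7. drug-and-alcohol testing policy absent → not met
8. condition 'operates vehicles over 26,000 lbs' holds; hours-of-service audit 56 days ago vs limit 60 → met
Not met: 2, 3, 4, 6, 7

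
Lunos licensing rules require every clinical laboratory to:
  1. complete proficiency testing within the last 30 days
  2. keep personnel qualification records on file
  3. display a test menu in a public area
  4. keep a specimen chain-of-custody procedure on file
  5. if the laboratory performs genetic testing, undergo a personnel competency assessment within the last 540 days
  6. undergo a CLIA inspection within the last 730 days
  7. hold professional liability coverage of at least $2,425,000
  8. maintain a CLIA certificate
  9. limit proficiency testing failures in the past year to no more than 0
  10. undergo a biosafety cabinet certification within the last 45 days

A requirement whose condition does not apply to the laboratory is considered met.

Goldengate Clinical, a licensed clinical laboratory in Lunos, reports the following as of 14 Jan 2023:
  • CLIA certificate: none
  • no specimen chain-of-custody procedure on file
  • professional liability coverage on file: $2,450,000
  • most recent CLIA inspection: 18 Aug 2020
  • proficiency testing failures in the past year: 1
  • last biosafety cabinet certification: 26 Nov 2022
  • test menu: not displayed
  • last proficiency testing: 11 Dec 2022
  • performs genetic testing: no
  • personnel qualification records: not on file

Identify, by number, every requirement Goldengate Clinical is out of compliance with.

1, 2, 3, 4, 6, 8, 9, 10

1. proficiency testing 34 days ago vs limit 30 → not met
2. personnel qualification records absent → not met
3. test menu absent → not met
4. specimen chain-of-custody procedure absent → not met
5. condition 'performs genetic testing' does not hold → requirement n/a → met
6. CLIA inspection 879 days ago vs limit 730 → not met
7. professional liability coverage $2,450,000 ≥ $2,425,000 → met
8. CLIA certificate absent → not met
9. proficiency testing failures in the past year 1 > 0 → not met
10. biosafety cabinet certification 49 days ago vs limit 45 → not met
Not met: 1, 2, 3, 4, 6, 8, 9, 10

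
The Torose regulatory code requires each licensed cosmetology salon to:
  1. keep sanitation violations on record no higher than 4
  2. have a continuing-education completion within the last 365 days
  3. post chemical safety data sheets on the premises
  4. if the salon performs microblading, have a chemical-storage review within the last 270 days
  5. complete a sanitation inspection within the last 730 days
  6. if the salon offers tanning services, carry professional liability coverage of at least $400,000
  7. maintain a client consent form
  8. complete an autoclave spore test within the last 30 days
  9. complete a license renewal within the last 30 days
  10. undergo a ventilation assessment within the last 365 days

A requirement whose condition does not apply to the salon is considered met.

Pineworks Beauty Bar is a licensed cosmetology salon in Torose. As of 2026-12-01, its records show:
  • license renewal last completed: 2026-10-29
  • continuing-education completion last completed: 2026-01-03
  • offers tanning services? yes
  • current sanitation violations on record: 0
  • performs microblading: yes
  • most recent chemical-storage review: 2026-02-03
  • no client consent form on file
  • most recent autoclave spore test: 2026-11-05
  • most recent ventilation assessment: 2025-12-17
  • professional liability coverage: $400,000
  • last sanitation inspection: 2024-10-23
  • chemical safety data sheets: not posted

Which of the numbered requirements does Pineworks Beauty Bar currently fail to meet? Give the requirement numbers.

3, 4, 5, 7, 9

1. sanitation violations on record 0 ≤ 4 → met
2. continuing-education completion 332 days ago vs limit 365 → met
3. chemical safety data sheets absent → not met
4. condition 'performs microblading' holds; chemical-storage review 301 days ago vs limit 270 → not met
5. sanitation inspection 769 days ago vs limit 730 → not met
6. condition 'offers tanning services' holds; professional liability coverage $400,000 ≥ $400,000 → met
7. client consent form absent → not met
8. autoclave spore test 26 days ago vs limit 30 → met
9. license renewal 33 days ago vs limit 30 → not met
10. ventilation assessment 349 days ago vs limit 365 → met
Not met: 3, 4, 5, 7, 9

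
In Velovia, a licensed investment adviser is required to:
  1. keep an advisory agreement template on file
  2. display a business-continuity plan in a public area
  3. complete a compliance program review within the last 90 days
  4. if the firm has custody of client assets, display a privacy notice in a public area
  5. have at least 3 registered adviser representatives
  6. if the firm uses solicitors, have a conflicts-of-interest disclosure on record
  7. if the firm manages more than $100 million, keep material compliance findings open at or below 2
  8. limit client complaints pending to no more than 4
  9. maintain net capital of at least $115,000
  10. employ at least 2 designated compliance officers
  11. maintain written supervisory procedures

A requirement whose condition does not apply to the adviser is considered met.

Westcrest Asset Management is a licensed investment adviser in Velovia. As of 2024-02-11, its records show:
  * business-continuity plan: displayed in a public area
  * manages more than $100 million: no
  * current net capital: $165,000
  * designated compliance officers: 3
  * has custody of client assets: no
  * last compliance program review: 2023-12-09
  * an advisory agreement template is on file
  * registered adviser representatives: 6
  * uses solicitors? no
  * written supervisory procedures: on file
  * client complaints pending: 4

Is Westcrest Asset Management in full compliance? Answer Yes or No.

Yes

1. advisory agreement template present → met
2. business-continuity plan present → met
3. compliance program review 64 days ago vs limit 90 → met
4. condition 'has custody of client assets' does not hold → requirement n/a → met
5. registered adviser representatives 6 ≥ 3 → met
6. condition 'uses solicitors' does not hold → requirement n/a → met
7. condition 'manages more than $100 million' does not hold → requirement n/a → met
8. client complaints pending 4 ≤ 4 → met
9. net capital $165,000 ≥ $115,000 → met
10. designated compliance officers 3 ≥ 2 → met
11. written supervisory procedures present → met
All met.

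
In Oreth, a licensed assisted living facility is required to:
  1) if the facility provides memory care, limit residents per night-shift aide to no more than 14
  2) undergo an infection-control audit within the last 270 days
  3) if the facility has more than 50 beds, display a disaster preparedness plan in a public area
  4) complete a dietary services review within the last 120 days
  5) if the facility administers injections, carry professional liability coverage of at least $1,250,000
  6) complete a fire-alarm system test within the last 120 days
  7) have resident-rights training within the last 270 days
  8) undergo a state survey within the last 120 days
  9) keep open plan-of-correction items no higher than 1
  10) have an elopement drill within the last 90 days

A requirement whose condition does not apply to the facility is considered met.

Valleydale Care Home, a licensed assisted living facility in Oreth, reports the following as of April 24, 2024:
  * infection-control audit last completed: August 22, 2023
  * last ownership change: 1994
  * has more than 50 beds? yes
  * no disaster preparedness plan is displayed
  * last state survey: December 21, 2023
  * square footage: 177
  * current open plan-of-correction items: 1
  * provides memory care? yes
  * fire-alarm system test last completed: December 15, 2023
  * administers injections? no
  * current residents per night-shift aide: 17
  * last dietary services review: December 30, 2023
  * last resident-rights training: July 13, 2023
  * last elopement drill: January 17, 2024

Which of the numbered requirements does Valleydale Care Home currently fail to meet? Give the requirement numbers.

1, 3, 6, 7, 8, 10

1. condition 'provides memory care' holds; residents per night-shift aide 17 > 14 → not met
2. infection-control audit 246 days ago vs limit 270 → met
3. condition 'has more than 50 beds' holds; disaster preparedness plan absent → not met
4. dietary services review 116 days ago vs limit 120 → met
5. condition 'administers injections' does not hold → requirement n/a → met
6. fire-alarm system test 131 days ago vs limit 120 → not met
7. resident-rights training 286 days ago vs limit 270 → not met
8. state survey 125 days ago vs limit 120 → not met
9. open plan-of-correction items 1 ≤ 1 → met
10. elopement drill 98 days ago vs limit 90 → not met
Not met: 1, 3, 6, 7, 8, 10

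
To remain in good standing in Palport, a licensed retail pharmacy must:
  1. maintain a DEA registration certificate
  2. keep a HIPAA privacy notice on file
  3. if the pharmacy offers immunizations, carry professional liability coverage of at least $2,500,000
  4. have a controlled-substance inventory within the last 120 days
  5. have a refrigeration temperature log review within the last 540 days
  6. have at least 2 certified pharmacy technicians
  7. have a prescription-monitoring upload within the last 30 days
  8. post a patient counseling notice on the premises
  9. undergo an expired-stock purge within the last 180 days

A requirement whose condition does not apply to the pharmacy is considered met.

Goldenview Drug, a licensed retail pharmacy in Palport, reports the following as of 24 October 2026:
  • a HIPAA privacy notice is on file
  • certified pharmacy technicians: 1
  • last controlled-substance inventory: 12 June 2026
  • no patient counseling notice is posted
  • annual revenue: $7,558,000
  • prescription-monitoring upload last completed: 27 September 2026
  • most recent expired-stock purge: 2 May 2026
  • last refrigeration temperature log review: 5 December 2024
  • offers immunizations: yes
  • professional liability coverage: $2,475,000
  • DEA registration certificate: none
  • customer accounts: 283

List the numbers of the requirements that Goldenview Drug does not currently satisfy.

1, 3, 4, 5, 6, 8

1. DEA registration certificate absent → not met
2. HIPAA privacy notice present → met
3. condition 'offers immunizations' holds; professional liability coverage $2,475,000 < $2,500,000 → not met
4. controlled-substance inventory 134 days ago vs limit 120 → not met
5. refrigeration temperature log review 688 days ago vs limit 540 → not met
6. certified pharmacy technicians 1 < 2 → not met
7. prescription-monitoring upload 27 days ago vs limit 30 → met
8. patient counseling notice absent → not met
9. expired-stock purge 175 days ago vs limit 180 → met
Not met: 1, 3, 4, 5, 6, 8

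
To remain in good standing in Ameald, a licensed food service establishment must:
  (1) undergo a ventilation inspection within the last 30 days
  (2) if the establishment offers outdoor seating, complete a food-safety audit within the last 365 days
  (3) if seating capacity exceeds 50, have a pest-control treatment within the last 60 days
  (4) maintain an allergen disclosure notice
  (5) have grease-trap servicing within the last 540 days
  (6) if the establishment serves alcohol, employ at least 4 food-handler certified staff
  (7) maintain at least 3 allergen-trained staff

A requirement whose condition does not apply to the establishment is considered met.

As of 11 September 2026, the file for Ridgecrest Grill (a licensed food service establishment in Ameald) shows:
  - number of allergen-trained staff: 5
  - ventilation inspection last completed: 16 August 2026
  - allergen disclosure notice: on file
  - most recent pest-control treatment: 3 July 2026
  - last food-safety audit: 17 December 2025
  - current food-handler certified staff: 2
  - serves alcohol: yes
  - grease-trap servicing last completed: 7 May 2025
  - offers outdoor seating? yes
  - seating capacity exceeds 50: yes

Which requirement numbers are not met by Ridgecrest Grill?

1. ventilation inspection 26 days ago vs limit 30 → met
2. condition 'offers outdoor seating' holds; food-safety audit 268 days ago vs limit 365 → met
3. condition 'seating capacity exceeds 50' holds; pest-control treatment 70 days ago vs limit 60 → not met
4. allergen disclosure notice present → met
5. grease-trap servicing 492 days ago vs limit 540 → met
6. condition 'serves alcohol' holds; food-handler certified staff 2 < 4 → not met
7. allergen-trained staff 5 ≥ 3 → met
Not met: 3, 6

3, 6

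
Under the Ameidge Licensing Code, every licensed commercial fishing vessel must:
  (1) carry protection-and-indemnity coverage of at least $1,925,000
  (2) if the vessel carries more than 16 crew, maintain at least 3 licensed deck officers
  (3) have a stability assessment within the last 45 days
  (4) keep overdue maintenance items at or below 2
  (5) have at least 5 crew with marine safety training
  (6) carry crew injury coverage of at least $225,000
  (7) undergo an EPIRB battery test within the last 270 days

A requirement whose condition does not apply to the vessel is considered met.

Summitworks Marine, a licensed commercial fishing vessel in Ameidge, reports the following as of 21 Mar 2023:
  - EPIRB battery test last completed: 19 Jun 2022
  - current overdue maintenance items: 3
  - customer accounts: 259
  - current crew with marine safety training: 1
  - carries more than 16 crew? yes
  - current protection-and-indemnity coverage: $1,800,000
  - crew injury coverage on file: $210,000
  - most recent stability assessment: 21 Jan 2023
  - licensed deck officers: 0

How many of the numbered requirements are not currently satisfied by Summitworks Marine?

1. protection-and-indemnity coverage $1,800,000 < $1,925,000 → not met
2. condition 'carries more than 16 crew' holds; licensed deck officers 0 < 3 → not met
3. stability assessment 59 days ago vs limit 45 → not met
4. overdue maintenance items 3 > 2 → not met
5. crew with marine safety training 1 < 5 → not met
6. crew injury coverage $210,000 < $225,000 → not met
7. EPIRB battery test 275 days ago vs limit 270 → not met
Not met: 7 of 7

7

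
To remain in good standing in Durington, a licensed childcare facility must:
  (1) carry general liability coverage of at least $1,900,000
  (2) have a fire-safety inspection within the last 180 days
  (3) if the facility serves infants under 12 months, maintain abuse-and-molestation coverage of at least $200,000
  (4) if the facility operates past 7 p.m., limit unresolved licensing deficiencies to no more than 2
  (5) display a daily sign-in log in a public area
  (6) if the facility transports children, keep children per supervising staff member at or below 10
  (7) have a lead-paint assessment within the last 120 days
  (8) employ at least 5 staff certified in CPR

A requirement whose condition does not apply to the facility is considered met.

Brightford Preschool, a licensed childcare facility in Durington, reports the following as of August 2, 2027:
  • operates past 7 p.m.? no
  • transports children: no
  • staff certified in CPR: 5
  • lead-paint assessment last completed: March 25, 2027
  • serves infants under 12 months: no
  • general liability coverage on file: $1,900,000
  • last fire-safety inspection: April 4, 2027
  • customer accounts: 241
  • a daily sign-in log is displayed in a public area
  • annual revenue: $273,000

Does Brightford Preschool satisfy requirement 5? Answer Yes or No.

5. daily sign-in log present → met

Yes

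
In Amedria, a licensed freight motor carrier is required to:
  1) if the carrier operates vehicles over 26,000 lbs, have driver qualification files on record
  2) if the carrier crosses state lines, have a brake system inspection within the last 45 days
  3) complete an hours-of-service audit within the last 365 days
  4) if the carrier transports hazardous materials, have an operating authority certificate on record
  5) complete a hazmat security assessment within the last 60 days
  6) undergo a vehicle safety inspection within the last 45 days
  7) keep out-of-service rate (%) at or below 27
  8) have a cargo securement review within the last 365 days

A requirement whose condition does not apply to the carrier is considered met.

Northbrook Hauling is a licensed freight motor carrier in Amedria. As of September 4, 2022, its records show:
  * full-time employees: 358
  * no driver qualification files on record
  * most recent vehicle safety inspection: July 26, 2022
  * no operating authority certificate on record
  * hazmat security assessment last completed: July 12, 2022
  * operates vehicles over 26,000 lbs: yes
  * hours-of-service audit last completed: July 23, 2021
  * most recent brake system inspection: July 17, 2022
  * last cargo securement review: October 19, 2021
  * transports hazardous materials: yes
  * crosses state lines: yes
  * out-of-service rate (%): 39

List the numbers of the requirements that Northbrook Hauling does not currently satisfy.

1. condition 'operates vehicles over 26,000 lbs' holds; driver qualification files absent → not met
2. condition 'crosses state lines' holds; brake system inspection 49 days ago vs limit 45 → not met
3. hours-of-service audit 408 days ago vs limit 365 → not met
4. condition 'transports hazardous materials' holds; operating authority certificate absent → not met
5. hazmat security assessment 54 days ago vs limit 60 → met
6. vehicle safety inspection 40 days ago vs limit 45 → met
7. out-of-service rate (%) 39 > 27 → not met
8. cargo securement review 320 days ago vs limit 365 → met
Not met: 1, 2, 3, 4, 7

1, 2, 3, 4, 7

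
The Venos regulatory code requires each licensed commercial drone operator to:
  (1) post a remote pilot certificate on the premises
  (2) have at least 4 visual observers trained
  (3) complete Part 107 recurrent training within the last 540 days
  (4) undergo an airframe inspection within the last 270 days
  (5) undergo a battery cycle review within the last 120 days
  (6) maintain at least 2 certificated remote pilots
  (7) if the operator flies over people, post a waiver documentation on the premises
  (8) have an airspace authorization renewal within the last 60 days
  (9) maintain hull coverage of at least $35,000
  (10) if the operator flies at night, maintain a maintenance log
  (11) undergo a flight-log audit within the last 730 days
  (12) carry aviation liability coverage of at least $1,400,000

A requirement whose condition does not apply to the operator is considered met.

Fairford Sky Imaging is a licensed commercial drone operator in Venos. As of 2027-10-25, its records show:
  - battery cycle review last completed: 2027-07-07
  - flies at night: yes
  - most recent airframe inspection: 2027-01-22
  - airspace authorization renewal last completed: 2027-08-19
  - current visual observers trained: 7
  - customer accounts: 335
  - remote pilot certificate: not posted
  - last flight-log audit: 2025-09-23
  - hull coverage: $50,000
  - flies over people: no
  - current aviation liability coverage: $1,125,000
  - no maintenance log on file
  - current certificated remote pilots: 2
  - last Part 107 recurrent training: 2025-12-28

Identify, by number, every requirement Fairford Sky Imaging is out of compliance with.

1, 3, 4, 8, 10, 11, 12

1. remote pilot certificate absent → not met
2. visual observers trained 7 ≥ 4 → met
3. Part 107 recurrent training 666 days ago vs limit 540 → not met
4. airframe inspection 276 days ago vs limit 270 → not met
5. battery cycle review 110 days ago vs limit 120 → met
6. certificated remote pilots 2 ≥ 2 → met
7. condition 'flies over people' does not hold → requirement n/a → met
8. airspace authorization renewal 67 days ago vs limit 60 → not met
9. hull coverage $50,000 ≥ $35,000 → met
10. condition 'flies at night' holds; maintenance log absent → not met
11. flight-log audit 762 days ago vs limit 730 → not met
12. aviation liability coverage $1,125,000 < $1,400,000 → not met
Not met: 1, 3, 4, 8, 10, 11, 12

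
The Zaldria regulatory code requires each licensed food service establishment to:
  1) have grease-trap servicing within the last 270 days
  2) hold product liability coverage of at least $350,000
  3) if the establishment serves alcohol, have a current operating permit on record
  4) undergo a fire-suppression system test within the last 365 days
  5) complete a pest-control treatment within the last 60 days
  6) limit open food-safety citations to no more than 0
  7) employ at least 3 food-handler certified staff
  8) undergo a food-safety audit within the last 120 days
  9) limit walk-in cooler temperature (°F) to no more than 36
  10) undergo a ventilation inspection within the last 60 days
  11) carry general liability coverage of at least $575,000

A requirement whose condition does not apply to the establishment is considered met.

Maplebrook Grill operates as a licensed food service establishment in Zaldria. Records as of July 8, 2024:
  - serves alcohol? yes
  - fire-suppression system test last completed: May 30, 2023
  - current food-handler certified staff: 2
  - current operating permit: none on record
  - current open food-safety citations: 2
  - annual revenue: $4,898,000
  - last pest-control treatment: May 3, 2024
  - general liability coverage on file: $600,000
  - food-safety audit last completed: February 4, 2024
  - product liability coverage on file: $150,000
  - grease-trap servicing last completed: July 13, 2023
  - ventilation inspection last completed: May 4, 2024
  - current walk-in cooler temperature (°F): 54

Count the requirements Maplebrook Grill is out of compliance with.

1. grease-trap servicing 361 days ago vs limit 270 → not met
2. product liability coverage $150,000 < $350,000 → not met
3. condition 'serves alcohol' holds; current operating permit absent → not met
4. fire-suppression system test 405 days ago vs limit 365 → not met
5. pest-control treatment 66 days ago vs limit 60 → not met
6. open food-safety citations 2 > 0 → not met
7. food-handler certified staff 2 < 3 → not met
8. food-safety audit 155 days ago vs limit 120 → not met
9. walk-in cooler temperature (°F) 54 > 36 → not met
10. ventilation inspection 65 days ago vs limit 60 → not met
11. general liability coverage $600,000 ≥ $575,000 → met
Not met: 10 of 11

10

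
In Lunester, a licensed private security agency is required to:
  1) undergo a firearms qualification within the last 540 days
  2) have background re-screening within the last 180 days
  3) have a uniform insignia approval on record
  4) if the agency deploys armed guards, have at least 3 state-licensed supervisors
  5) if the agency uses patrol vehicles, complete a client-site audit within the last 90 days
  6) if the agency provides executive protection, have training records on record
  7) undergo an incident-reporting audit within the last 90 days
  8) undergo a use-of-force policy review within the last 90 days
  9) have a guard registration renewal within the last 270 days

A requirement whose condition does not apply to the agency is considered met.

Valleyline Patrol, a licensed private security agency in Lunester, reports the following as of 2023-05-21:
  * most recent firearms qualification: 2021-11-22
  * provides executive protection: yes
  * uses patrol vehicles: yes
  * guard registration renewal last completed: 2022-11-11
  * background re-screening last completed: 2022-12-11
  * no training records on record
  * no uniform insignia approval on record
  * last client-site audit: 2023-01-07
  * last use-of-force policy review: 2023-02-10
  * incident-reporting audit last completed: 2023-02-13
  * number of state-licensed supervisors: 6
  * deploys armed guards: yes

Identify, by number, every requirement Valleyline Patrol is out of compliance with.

1, 3, 5, 6, 7, 8

1. firearms qualification 545 days ago vs limit 540 → not met
2. background re-screening 161 days ago vs limit 180 → met
3. uniform insignia approval absent → not met
4. condition 'deploys armed guards' holds; state-licensed supervisors 6 ≥ 3 → met
5. condition 'uses patrol vehicles' holds; client-site audit 134 days ago vs limit 90 → not met
6. condition 'provides executive protection' holds; training records absent → not met
7. incident-reporting audit 97 days ago vs limit 90 → not met
8. use-of-force policy review 100 days ago vs limit 90 → not met
9. guard registration renewal 191 days ago vs limit 270 → met
Not met: 1, 3, 5, 6, 7, 8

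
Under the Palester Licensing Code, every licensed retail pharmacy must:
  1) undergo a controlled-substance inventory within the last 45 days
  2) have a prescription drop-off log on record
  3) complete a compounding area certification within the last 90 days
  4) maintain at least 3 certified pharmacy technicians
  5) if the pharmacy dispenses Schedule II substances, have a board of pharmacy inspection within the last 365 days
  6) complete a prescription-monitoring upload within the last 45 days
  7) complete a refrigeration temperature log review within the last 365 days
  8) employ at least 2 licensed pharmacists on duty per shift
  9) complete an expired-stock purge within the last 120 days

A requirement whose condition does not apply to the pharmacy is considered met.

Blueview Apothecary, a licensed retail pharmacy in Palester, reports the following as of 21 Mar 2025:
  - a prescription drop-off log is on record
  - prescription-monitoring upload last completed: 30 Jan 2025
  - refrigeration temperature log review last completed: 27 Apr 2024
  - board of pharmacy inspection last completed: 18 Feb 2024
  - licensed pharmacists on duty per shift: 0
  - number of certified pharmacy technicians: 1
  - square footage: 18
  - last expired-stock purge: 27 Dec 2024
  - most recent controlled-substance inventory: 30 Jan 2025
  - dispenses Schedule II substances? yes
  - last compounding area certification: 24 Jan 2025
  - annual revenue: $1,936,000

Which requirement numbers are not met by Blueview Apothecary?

1, 4, 5, 6, 8

1. controlled-substance inventory 50 days ago vs limit 45 → not met
2. prescription drop-off log present → met
3. compounding area certification 56 days ago vs limit 90 → met
4. certified pharmacy technicians 1 < 3 → not met
5. condition 'dispenses Schedule II substances' holds; board of pharmacy inspection 397 days ago vs limit 365 → not met
6. prescription-monitoring upload 50 days ago vs limit 45 → not met
7. refrigeration temperature log review 328 days ago vs limit 365 → met
8. licensed pharmacists on duty per shift 0 < 2 → not met
9. expired-stock purge 84 days ago vs limit 120 → met
Not met: 1, 4, 5, 6, 8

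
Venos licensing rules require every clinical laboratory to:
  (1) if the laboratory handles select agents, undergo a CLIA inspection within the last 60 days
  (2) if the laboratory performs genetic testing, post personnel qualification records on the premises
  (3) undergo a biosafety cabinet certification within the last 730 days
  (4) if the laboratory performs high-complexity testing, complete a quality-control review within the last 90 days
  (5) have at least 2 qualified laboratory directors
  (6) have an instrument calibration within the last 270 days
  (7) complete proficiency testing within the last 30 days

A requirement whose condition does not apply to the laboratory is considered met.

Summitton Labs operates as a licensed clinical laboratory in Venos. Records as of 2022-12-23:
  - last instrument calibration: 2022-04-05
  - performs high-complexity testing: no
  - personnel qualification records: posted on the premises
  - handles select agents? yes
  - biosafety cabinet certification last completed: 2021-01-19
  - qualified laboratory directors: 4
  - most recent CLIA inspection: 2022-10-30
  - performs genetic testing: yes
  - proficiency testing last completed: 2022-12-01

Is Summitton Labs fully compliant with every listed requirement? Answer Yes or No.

1. condition 'handles select agents' holds; CLIA inspection 54 days ago vs limit 60 → met
2. condition 'performs genetic testing' holds; personnel qualification records present → met
3. biosafety cabinet certification 703 days ago vs limit 730 → met
4. condition 'performs high-complexity testing' does not hold → requirement n/a → met
5. qualified laboratory directors 4 ≥ 2 → met
6. instrument calibration 262 days ago vs limit 270 → met
7. proficiency testing 22 days ago vs limit 30 → met
All met.

Yes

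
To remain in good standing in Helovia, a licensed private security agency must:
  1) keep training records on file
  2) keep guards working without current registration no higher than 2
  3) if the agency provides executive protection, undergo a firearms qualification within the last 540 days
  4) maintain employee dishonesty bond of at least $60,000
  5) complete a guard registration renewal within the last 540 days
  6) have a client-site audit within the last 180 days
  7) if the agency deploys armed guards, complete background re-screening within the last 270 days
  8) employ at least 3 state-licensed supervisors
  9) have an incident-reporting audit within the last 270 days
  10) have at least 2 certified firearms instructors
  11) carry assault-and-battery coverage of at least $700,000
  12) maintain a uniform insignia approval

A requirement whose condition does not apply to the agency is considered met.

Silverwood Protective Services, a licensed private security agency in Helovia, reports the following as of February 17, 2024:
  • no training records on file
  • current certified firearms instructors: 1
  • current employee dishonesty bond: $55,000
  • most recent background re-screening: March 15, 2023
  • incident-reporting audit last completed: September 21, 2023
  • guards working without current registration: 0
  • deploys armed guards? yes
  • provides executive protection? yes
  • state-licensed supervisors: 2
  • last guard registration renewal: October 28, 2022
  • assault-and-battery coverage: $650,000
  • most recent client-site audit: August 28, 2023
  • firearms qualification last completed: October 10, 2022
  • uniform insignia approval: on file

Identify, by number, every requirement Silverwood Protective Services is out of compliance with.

1, 4, 7, 8, 10, 11

1. training records absent → not met
2. guards working without current registration 0 ≤ 2 → met
3. condition 'provides executive protection' holds; firearms qualification 495 days ago vs limit 540 → met
4. employee dishonesty bond $55,000 < $60,000 → not met
5. guard registration renewal 477 days ago vs limit 540 → met
6. client-site audit 173 days ago vs limit 180 → met
7. condition 'deploys armed guards' holds; background re-screening 339 days ago vs limit 270 → not met
8. state-licensed supervisors 2 < 3 → not met
9. incident-reporting audit 149 days ago vs limit 270 → met
10. certified firearms instructors 1 < 2 → not met
11. assault-and-battery coverage $650,000 < $700,000 → not met
12. uniform insignia approval present → met
Not met: 1, 4, 7, 8, 10, 11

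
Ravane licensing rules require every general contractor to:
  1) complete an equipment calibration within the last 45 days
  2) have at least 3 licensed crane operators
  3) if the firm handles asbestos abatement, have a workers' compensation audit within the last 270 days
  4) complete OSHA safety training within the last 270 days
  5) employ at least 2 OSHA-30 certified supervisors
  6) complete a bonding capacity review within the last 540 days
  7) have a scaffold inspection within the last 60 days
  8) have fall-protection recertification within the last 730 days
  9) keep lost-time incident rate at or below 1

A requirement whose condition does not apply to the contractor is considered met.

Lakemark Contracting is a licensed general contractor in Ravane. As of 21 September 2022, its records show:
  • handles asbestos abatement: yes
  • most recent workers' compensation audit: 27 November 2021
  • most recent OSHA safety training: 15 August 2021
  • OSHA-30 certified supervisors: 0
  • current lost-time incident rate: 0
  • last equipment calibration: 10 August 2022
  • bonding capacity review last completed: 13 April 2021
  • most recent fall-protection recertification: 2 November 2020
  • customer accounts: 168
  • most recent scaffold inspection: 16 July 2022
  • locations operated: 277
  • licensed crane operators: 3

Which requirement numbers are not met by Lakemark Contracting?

1. equipment calibration 42 days ago vs limit 45 → met
2. licensed crane operators 3 ≥ 3 → met
3. condition 'handles asbestos abatement' holds; workers' compensation audit 298 days ago vs limit 270 → not met
4. OSHA safety training 402 days ago vs limit 270 → not met
5. OSHA-30 certified supervisors 0 < 2 → not met
6. bonding capacity review 526 days ago vs limit 540 → met
7. scaffold inspection 67 days ago vs limit 60 → not met
8. fall-protection recertification 688 days ago vs limit 730 → met
9. lost-time incident rate 0 ≤ 1 → met
Not met: 3, 4, 5, 7

3, 4, 5, 7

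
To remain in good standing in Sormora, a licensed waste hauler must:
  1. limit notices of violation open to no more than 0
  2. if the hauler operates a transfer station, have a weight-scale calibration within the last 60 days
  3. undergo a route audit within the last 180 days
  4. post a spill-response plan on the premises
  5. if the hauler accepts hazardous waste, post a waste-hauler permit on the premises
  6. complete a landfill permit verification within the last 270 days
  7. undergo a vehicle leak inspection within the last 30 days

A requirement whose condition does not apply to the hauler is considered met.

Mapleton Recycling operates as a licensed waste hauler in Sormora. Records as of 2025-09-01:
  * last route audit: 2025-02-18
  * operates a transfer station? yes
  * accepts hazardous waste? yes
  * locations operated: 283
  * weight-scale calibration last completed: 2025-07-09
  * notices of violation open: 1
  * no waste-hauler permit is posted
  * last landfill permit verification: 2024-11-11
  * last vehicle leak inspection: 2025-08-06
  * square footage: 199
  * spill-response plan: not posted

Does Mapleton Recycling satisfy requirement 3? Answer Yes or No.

3. route audit 195 days ago vs limit 180 → not met

No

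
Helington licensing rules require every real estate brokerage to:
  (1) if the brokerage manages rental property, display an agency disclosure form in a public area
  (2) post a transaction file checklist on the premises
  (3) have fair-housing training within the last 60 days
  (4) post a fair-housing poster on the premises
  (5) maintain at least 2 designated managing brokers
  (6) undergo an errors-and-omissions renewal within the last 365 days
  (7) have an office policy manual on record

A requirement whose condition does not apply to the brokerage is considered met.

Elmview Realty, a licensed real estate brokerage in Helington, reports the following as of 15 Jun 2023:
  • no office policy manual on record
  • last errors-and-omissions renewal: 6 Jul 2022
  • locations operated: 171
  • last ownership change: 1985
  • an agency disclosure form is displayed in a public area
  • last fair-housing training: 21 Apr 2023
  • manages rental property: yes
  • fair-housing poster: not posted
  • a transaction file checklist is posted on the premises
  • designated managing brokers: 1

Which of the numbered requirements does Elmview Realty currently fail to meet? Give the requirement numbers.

4, 5, 7

1. condition 'manages rental property' holds; agency disclosure form present → met
2. transaction file checklist present → met
3. fair-housing training 55 days ago vs limit 60 → met
4. fair-housing poster absent → not met
5. designated managing brokers 1 < 2 → not met
6. errors-and-omissions renewal 344 days ago vs limit 365 → met
7. office policy manual absent → not met
Not met: 4, 5, 7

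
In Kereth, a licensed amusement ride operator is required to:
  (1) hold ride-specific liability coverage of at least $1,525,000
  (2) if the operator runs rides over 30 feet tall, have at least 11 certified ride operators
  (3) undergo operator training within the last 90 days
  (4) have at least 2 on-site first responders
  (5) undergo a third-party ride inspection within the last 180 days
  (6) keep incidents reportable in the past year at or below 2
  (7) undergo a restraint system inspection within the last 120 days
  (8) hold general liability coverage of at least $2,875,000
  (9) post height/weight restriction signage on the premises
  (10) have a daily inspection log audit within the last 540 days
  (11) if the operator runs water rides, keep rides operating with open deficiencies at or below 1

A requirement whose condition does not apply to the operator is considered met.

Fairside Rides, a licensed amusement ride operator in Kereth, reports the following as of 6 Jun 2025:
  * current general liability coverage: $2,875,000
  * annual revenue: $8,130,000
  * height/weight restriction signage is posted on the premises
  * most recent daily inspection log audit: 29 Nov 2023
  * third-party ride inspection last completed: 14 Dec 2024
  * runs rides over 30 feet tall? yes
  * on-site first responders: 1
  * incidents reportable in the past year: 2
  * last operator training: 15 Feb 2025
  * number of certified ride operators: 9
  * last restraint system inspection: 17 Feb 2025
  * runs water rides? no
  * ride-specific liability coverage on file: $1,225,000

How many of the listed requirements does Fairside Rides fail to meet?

1. ride-specific liability coverage $1,225,000 < $1,525,000 → not met
2. condition 'runs rides over 30 feet tall' holds; certified ride operators 9 < 11 → not met
3. operator training 111 days ago vs limit 90 → not met
4. on-site first responders 1 < 2 → not met
5. third-party ride inspection 174 days ago vs limit 180 → met
6. incidents reportable in the past year 2 ≤ 2 → met
7. restraint system inspection 109 days ago vs limit 120 → met
8. general liability coverage $2,875,000 ≥ $2,875,000 → met
9. height/weight restriction signage present → met
10. daily inspection log audit 555 days ago vs limit 540 → not met
11. condition 'runs water rides' does not hold → requirement n/a → met
Not met: 5 of 11

5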